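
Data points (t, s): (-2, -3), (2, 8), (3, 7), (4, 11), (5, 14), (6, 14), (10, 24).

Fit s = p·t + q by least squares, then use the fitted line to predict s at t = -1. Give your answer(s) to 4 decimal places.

MᵀM·[p, q]ᵀ = Mᵀs reads: 194·p + 28·q = 481;  28·p + 7·q = 75.
Eliminating q: 7·(row 1) − 28·(row 2) gives 574·p = 7·481 − 28·75 = 1267, so p = 181/82.
Then q = (75 − 28·(181/82))/7 = 541/287.
At t = -1: ŝ = (181/82)·(-1) + (541/287)·(1) = -185/574.

ŝ = -0.3223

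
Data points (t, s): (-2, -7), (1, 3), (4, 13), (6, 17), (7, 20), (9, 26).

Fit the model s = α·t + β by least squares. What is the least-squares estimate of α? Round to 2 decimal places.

Entries of XᵀX: Σt·t = 187, Σt = 25, Σ1 = 6.
And Σt·s = 545, Σs = 72.
det = 187·6 − 25² = 497.
α = (545·6 − 25·72)/497 = 210/71; β = (187·72 − 25·545)/497 = -23/71.

α = 2.96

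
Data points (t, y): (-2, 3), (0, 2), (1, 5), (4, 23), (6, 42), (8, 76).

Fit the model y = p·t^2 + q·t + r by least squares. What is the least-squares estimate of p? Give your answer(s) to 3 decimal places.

p = 0.999

From the data, Σt^2·t^2 = 5665, Σt^2·t = 785, Σt^2 = 121, Σt·t = 121, Σt = 17, Σ1 = 6.
Moment sums: Σt^2·y = 6761, Σt·y = 951, Σy = 151.
So XᵀX·[p, q, r]ᵀ = Xᵀy: [[5665, 785, 121]; [785, 121, 17]; [121, 17, 6]]·[p, q, r]ᵀ = [6761, 951, 151]ᵀ.
Inverting the 3×3 Gram matrix, [p, q, r]ᵀ = [117929/118092, 132323/118092, 18236/9841]ᵀ.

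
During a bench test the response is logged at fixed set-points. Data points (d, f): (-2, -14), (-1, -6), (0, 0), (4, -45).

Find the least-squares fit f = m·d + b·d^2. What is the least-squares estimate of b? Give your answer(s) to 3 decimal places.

b = -3.099

Setting ∂/∂m … = 0 gives: 21·m + 55·b = -146;  55·m + 273·b = -782.
(Σd·d = 21, Σd·d^2 = 55, Σd^2·d^2 = 273, Σd·f = -146, Σd^2·f = -782.)
Δ = 21·273 − 55² = 2708.
m = ((-146)·273 − 55·(-782))/2708 = 788/677; b = (21·(-782) − 55·(-146))/2708 = -2098/677.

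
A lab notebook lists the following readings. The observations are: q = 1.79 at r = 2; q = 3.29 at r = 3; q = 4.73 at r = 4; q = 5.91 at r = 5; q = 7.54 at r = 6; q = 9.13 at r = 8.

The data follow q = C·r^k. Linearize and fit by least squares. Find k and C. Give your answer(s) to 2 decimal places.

With ln qᵢ as the transformed response and ln rᵢ as the regressor:
Σln r = 8.6587, Σ(ln r)² = 13.7340, Σln q = 9.3355, Σln r·ln q = 14.9441.
Equations: 13.7340·k + 8.6587·ln C = 14.9441;  8.6587·k + 6·ln C = 9.3355.
Slope k = (n·Σln r·ln q − Σln r·Σln q)/(n·Σ(ln r)² − (Σln r)²) = (6·14.9441 − 8.6587·9.3355)/7.4309 = 1.18847; ln C = (Σln q − k·Σln r)/n = -0.15919, so C = exp(-0.15919) = 0.85284.

k = 1.19, C = 0.85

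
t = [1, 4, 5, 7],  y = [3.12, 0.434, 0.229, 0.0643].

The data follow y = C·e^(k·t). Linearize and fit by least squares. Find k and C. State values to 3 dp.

With ln yᵢ as the transformed response and tᵢ as the regressor:
Σt = 17.0000, Σ(t)² = 91.0000, Σln y = -3.9151, Σt·ln y = -28.7805.
Normal system: [[91.0000, 17.0000]; [17.0000, 4]]·[k, ln C]ᵀ = [-28.7805, -3.9151]ᵀ.
Slope k = (n·Σt·ln y − Σt·Σln y)/(n·Σ(t)² − (Σt)²) = (4·-28.7805 − 17.0000·-3.9151)/75.0000 = -0.64754; ln C = (Σln y − k·Σt)/n = 1.77326, so C = exp(1.77326) = 5.89003.

k = -0.648, C = 5.890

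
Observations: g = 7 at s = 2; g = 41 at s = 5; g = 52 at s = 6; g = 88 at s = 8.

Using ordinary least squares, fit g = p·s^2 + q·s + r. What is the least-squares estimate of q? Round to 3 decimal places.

Entries of XᵀX: Σs^2·s^2 = 6033, Σs^2·s = 861, Σs^2 = 129, Σs·s = 129, Σs = 21, Σ1 = 4.
Right-hand side: Σs^2·g = 8557, Σs·g = 1235, Σg = 188.
Inverting the 3×3 Gram matrix, [p, q, r]ᵀ = [53/60, 457/100, -137/25]ᵀ.

q = 4.570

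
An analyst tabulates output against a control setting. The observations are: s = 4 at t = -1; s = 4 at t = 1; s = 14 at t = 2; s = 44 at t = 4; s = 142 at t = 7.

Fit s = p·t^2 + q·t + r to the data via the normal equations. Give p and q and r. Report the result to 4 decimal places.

Compute the Gram sums: Σt^2·t^2 = 2675, Σt^2·t = 415, Σt^2 = 71, Σt·t = 71, Σt = 13, Σ1 = 5.
Right-hand side: Σt^2·s = 7726, Σt·s = 1198, Σs = 208.
So MᵀM·[p, q, r]ᵀ = Mᵀs: [[2675, 415, 71]; [415, 71, 13]; [71, 13, 5]]·[p, q, r]ᵀ = [7726, 1198, 208]ᵀ.
Solving the 3×3 system (Gaussian elimination) gives p = 1209/413, q = -575/1239, r = 26/21.

p = 2.9274, q = -0.4641, r = 1.2381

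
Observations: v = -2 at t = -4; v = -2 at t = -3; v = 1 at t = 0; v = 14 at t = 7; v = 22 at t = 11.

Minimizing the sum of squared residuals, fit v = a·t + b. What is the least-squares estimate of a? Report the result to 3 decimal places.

Setting ∂/∂a … = 0 gives: 195·a + 11·b = 354;  11·a + 5·b = 33.
Eliminating b: 5·(row 1) − 11·(row 2) gives 854·a = 5·354 − 11·33 = 1407, so a = 201/122.
Then b = (33 − 11·(201/122))/5 = 363/122.

a = 1.648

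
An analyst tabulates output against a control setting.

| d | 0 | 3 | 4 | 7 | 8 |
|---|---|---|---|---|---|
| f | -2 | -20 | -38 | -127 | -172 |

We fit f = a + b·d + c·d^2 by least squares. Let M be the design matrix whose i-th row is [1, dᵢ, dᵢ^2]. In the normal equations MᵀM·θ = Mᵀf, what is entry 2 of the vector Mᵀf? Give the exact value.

Entry 2 ↔ basis d, so (Mᵀf)_{2} = Σᵢ (d)·fᵢ = (0)·(-2) + (3)·(-20) + (4)·(-38) + (7)·(-127) + (8)·(-172) = -2477.

-2477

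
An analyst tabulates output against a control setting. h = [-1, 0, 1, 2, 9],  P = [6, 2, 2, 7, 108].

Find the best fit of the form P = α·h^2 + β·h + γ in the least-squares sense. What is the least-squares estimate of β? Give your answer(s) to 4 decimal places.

Entries of XᵀX: Σh^2·h^2 = 6579, Σh^2·h = 737, Σh^2 = 87, Σh·h = 87, Σh = 11, Σ1 = 5.
For XᵀP: Σh^2·P = 8784, Σh·P = 982, ΣP = 125.
Inverting the 3×3 Gram matrix, [α, β, γ]ᵀ = [73265/51038, -61935/51038, 68698/25519]ᵀ.

β = -1.2135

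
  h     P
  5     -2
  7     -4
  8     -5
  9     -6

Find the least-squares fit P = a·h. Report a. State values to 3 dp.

a = -0.603

The normal system MᵀM·[a]ᵀ = MᵀP is [[219]]·[a]ᵀ = [-132]ᵀ.
Hence a = -132 / 219 ≈ -0.60274.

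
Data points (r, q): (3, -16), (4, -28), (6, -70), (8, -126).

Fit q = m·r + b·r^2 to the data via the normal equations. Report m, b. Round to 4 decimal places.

m = 1.2233, b = -2.1257

With design matrix A, AᵀA = [[125, 819]; [819, 5729]] and Aᵀq = [-1588, -11176]ᵀ.
Δ = 125·5729 − 819² = 45364.
m = ((-1588)·5729 − 819·(-11176))/45364 = 13873/11341; b = (125·(-11176) − 819·(-1588))/45364 = -24107/11341.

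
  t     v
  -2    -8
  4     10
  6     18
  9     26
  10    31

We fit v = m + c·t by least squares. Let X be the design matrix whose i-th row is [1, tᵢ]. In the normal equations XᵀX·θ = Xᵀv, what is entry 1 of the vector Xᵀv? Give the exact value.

Entry 1 ↔ basis 1, so (Xᵀv)_{1} = Σᵢ vᵢ = (1)·(-8) + (1)·(10) + (1)·(18) + (1)·(26) + (1)·(31) = 77.

77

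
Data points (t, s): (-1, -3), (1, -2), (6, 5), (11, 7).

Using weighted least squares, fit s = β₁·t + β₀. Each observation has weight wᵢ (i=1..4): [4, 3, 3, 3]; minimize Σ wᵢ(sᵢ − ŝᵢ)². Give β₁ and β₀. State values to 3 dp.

β₁ = 0.902, β₀ = -2.086

Forming XᵀWX = [[478, 50]; [50, 13]] and XᵀWs = [327, 18]ᵀ gives XᵀWX·[β₁, β₀]ᵀ = XᵀWs.
Δ = 478·13 − 50² = 3714.
β₁ = (327·13 − 50·18)/3714 = 1117/1238; β₀ = (478·18 − 50·327)/3714 = -1291/619.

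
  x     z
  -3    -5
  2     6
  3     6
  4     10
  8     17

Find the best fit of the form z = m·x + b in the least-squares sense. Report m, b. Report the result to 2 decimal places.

m = 2.00, b = 1.19

The normal system MᵀM·[m, b]ᵀ = Mᵀz is [[102, 14]; [14, 5]]·[m, b]ᵀ = [221, 34]ᵀ.
Δ = 102·5 − 14² = 314.
m = (221·5 − 14·34)/314 = 629/314; b = (102·34 − 14·221)/314 = 187/157.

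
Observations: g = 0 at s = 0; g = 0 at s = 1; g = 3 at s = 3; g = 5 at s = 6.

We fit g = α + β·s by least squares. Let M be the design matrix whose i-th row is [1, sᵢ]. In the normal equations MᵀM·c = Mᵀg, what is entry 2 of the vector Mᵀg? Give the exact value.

Entry 2 ↔ basis s, so (Mᵀg)_{2} = Σᵢ (s)·gᵢ = (0)·(0) + (1)·(0) + (3)·(3) + (6)·(5) = 39.

39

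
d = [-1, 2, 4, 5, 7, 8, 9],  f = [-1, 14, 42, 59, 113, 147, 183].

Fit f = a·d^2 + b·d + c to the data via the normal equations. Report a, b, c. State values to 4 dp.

a = 2.0095, b = 2.2194, c = -0.1071

Forming XᵀX = [[13956, 1780, 240]; [1780, 240, 34]; [240, 34, 7]] and Xᵀf = [31970, 4106, 557]ᵀ gives XᵀX·[a, b, c]ᵀ = Xᵀf.
Row-reducing yields a = 8215/4088, b = 9073/4088, c = -3/28.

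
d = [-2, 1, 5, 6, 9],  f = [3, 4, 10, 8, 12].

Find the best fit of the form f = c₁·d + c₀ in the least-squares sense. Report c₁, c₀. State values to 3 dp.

c₁ = 0.848, c₀ = 4.179

With design matrix M, MᵀM = [[147, 19]; [19, 5]] and Mᵀf = [204, 37]ᵀ.
det = 147·5 − 19² = 374.
c₁ = (204·5 − 19·37)/374 = 317/374; c₀ = (147·37 − 19·204)/374 = 1563/374.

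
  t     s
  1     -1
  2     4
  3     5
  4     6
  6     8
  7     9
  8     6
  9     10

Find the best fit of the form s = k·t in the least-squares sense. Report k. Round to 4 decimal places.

From the data, Σt·t = 260.
Moment sums: Σt·s = 295.
So XᵀX·[k]ᵀ = Xᵀs: [[260]]·[k]ᵀ = [295]ᵀ.
k = 295/260 = 1.13462.

k = 1.1346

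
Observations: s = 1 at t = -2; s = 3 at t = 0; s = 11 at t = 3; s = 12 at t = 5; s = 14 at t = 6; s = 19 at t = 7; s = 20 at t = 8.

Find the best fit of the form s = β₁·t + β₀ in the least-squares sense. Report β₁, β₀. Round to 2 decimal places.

β₁ = 1.92, β₀ = 4.01

From the data, Σt·t = 187, Σt = 27, Σ1 = 7.
Right-hand side: Σt·s = 468, Σs = 80.
So AᵀA·[β₁, β₀]ᵀ = Aᵀs: [[187, 27]; [27, 7]]·[β₁, β₀]ᵀ = [468, 80]ᵀ.
Determinant 187·7 − 27² = 580.
β₁ = (468·7 − 27·80)/580 = 279/145; β₀ = (187·80 − 27·468)/580 = 581/145.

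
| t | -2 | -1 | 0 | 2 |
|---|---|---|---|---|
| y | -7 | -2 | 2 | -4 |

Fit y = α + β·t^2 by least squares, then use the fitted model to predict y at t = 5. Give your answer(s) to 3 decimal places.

ŷ = -40.667

Sums needed: Σ1 = 4, Σt^2 = 9, Σt^2·t^2 = 33.
Right-hand side: Σy = -11, Σt^2·y = -46.
So XᵀX·[α, β]ᵀ = Xᵀy: [[4, 9]; [9, 33]]·[α, β]ᵀ = [-11, -46]ᵀ.
det = 4·33 − 9² = 51.
α = ((-11)·33 − 9·(-46))/51 = 1; β = (4·(-46) − 9·(-11))/51 = -5/3.
At t = 5: ŷ = (1)·(1) + (-5/3)·(25) = -122/3.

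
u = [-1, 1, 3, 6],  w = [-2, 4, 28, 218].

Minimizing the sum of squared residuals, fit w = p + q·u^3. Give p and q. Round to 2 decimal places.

p = 0.95, q = 1.00

From the data, Σ1 = 4, Σu^3 = 243, Σu^3·u^3 = 47387.
For Xᵀw: Σw = 248, Σu^3·w = 47850.
XᵀX·[p, q]ᵀ = Xᵀw becomes [[4, 243]; [243, 47387]]·[p, q]ᵀ = [248, 47850]ᵀ.
Δ = 4·47387 − 243² = 130499.
p = (248·47387 − 243·47850)/130499 = 124426/130499; q = (4·47850 − 243·248)/130499 = 131136/130499.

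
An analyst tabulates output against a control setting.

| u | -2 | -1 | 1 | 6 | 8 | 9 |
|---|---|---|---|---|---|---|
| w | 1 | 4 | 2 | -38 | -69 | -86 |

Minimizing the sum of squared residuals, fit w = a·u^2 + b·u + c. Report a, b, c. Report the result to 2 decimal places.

a = -1.02, b = -0.84, c = 3.78

AᵀA·[a, b, c]ᵀ = Aᵀw reads: 11971·a + 1449·b + 187·c = -12740;  1449·a + 187·b + 21·c = -1558;  187·a + 21·b + 6·c = -186.
(Σu^2·u^2 = 11971, Σu^2·u = 1449, Σu^2 = 187, Σu·u = 187, Σu = 21, Σ1 = 6, Σu^2·w = -12740, Σu·w = -1558, Σw = -186.)
Row-reducing yields a = -891/872, b = -166009/197944, c = 187111/49486.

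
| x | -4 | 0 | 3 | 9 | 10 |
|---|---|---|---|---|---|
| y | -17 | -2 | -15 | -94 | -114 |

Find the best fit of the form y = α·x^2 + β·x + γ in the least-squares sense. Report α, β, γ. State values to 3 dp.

α = -1.044, β = -0.707, γ = -2.853

Sums needed: Σx^2·x^2 = 16898, Σx^2·x = 1692, Σx^2 = 206, Σx·x = 206, Σx = 18, Σ1 = 5.
For Aᵀy: Σx^2·y = -19421, Σx·y = -1963, Σy = -242.
Solving the 3×3 system (Gaussian elimination) gives α = -247315/236954, β = -167551/236954, γ = -338006/118477.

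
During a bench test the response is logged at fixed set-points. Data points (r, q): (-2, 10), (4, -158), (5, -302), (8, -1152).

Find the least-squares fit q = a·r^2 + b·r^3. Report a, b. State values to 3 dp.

XᵀX·[a, b]ᵀ = Xᵀq reads: 4993·a + 36885·b = -83766;  36885·a + 281929·b = -637766.
(Σr^2·r^2 = 4993, Σr^2·r^3 = 36885, Σr^3·r^3 = 281929, Σr^2·q = -83766, Σr^3·q = -637766.)
det = 4993·281929 − 36885² = 47168272.
a = ((-83766)·281929 − 36885·(-637766))/47168272 = -11508213/5896034; b = (4993·(-637766) − 36885·(-83766))/47168272 = -11832091/5896034.

a = -1.952, b = -2.007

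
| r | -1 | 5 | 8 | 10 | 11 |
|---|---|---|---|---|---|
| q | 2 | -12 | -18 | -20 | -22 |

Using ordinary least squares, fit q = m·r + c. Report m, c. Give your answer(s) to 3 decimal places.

Entries of XᵀX: Σr·r = 311, Σr = 33, Σ1 = 5.
For Xᵀq: Σr·q = -648, Σq = -70.
Normal equations: [[311, 33]; [33, 5]]·[m, c]ᵀ = [-648, -70]ᵀ.
Determinant 311·5 − 33² = 466.
m = ((-648)·5 − 33·(-70))/466 = -465/233; c = (311·(-70) − 33·(-648))/466 = -193/233.

m = -1.996, c = -0.828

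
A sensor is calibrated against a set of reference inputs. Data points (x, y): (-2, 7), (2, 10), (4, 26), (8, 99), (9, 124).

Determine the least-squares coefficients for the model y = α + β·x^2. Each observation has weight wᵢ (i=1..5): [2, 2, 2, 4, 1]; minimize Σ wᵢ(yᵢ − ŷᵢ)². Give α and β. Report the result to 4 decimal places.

Compute the Gram sums: Σwᵢ·1 = 11, Σwᵢ·x^2 = 385, Σwᵢ·x^2·x^2 = 23521.
And Σwᵢ·y = 606, Σwᵢ·x^2·y = 36356.
Normal equations: [[11, 385]; [385, 23521]]·[α, β]ᵀ = [606, 36356]ᵀ.
Determinant 11·23521 − 385² = 110506.
α = (606·23521 − 385·36356)/110506 = 128333/55253; β = (11·36356 − 385·606)/110506 = 7573/5023.

α = 2.3226, β = 1.5077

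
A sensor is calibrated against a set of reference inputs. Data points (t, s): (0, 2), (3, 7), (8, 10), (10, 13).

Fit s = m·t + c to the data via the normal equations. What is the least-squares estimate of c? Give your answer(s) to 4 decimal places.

With design matrix A, AᵀA = [[173, 21]; [21, 4]] and Aᵀs = [231, 32]ᵀ.
Eliminating c: 4·(row 1) − 21·(row 2) gives 251·m = 4·231 − 21·32 = 252, so m = 252/251.
Then c = (32 − 21·(252/251))/4 = 685/251.

c = 2.7291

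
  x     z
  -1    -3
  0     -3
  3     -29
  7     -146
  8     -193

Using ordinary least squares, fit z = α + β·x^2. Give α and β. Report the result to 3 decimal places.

α = -1.623, β = -2.975

Normal-equation sums: Σ1 = 5, Σx^2 = 123, Σx^2·x^2 = 6579.
Moment sums: Σz = -374, Σx^2·z = -19770.
So AᵀA·[α, β]ᵀ = Aᵀz: [[5, 123]; [123, 6579]]·[α, β]ᵀ = [-374, -19770]ᵀ.
Δ = 5·6579 − 123² = 17766.
α = ((-374)·6579 − 123·(-19770))/17766 = -534/329; β = (5·(-19770) − 123·(-374))/17766 = -2936/987.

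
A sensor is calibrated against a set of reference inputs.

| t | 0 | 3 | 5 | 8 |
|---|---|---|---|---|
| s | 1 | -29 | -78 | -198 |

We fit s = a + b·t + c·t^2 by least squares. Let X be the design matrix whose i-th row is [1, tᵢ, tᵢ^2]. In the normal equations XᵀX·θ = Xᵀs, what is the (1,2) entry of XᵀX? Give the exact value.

16

Row 1 ↔ basis 1, column 2 ↔ basis t, so (XᵀX)_{1,2} = Σᵢ t = (1)·(0) + (1)·(3) + (1)·(5) + (1)·(8) = 16.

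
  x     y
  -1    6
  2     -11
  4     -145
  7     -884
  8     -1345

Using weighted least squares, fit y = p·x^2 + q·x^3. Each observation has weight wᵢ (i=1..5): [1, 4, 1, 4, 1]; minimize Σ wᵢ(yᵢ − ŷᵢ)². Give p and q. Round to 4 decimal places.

p = 2.9660, q = -2.9998

Compute the Gram sums: Σwᵢ·x^2·x^2 = 14021, Σwᵢ·x^2·x^3 = 101147, Σwᵢ·x^3·x^3 = 737093.
And Σwᵢ·x^2·y = -261834, Σwᵢ·x^3·y = -1911126.
Eliminating q: 737093·(row 1) − 101147·(row 2) gives 104065344·p = 737093·(-261834) − 101147·(-1911126) = 308652960, so p = 3215135/1084014.
Then q = ((-1911126) − 101147·(3215135/1084014))/737093 = -3251813/1084014.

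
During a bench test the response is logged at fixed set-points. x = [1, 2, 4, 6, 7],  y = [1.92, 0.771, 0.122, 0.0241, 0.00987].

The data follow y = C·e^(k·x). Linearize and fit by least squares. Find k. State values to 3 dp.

Taking logs, ln y = k·x + ln C, so regress ln y on x.
Σx = 20.0000, Σ(x)² = 106.0000, Σln y = -10.0553, Σx·ln y = -62.9638.
Equations: 106.0000·k + 20.0000·ln C = -62.9638;  20.0000·k + 5·ln C = -10.0553.
Solving (det = 130.0000): k = -0.87472, ln C = 1.48782.

k = -0.875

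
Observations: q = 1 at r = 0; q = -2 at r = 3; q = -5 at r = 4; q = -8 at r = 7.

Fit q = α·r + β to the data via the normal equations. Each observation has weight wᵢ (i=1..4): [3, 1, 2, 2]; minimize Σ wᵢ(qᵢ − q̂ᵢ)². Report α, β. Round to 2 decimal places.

α = -1.31, β = 0.98

From the data, Σwᵢ·r·r = 139, Σwᵢ·r = 25, Σwᵢ·1 = 8.
Right-hand side: Σwᵢ·r·q = -158, Σwᵢ·q = -25.
Normal equations: [[139, 25]; [25, 8]]·[α, β]ᵀ = [-158, -25]ᵀ.
det = 139·8 − 25² = 487.
α = ((-158)·8 − 25·(-25))/487 = -639/487; β = (139·(-25) − 25·(-158))/487 = 475/487.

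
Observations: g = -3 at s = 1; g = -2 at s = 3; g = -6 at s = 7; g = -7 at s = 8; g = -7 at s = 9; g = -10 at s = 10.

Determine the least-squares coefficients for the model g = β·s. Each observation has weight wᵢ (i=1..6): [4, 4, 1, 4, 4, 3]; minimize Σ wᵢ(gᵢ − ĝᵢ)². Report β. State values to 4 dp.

β = -0.8813

From the data, Σwᵢ·s·s = 969.
Moment sums: Σwᵢ·s·g = -854.
β = (-854)/969 = -0.881321.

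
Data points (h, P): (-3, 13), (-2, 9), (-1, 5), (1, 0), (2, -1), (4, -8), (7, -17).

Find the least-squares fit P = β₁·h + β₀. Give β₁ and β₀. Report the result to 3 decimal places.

β₁ = -2.887, β₀ = 3.443

Compute the Gram sums: Σh·h = 84, Σh = 8, Σ1 = 7.
Moment sums: Σh·P = -215, ΣP = 1.
MᵀM·[β₁, β₀]ᵀ = MᵀP becomes [[84, 8]; [8, 7]]·[β₁, β₀]ᵀ = [-215, 1]ᵀ.
Determinant 84·7 − 8² = 524.
β₁ = ((-215)·7 − 8·1)/524 = -1513/524; β₀ = (84·1 − 8·(-215))/524 = 451/131.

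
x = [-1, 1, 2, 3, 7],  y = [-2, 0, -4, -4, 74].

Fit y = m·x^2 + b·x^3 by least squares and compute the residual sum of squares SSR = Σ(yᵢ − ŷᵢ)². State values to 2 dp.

SSR = 2.23

Normal-equation sums: Σx^2·x^2 = 2500, Σx^2·x^3 = 17082, Σx^3·x^3 = 118444.
For Aᵀy: Σx^2·y = 3572, Σx^3·y = 25244.
So AᵀA·[m, b]ᵀ = Aᵀy: [[2500, 17082]; [17082, 118444]]·[m, b]ᵀ = [3572, 25244]ᵀ.
det = 2500·118444 − 17082² = 4315276.
m = (3572·118444 − 17082·25244)/4315276 = -2034010/1078819; b = (2500·25244 − 17082·3572)/4315276 = 523274/1078819.
Residuals: 399646/1078819, 1510736/1078819, -52204/154117, -137584/1078819, 2302/154117; SSR = 2405192/1078819.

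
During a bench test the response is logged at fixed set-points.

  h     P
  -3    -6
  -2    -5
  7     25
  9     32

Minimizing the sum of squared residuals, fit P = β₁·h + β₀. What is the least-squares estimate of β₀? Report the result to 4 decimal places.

From the data, Σh·h = 143, Σh = 11, Σ1 = 4.
And Σh·P = 491, ΣP = 46.
So XᵀX·[β₁, β₀]ᵀ = XᵀP: [[143, 11]; [11, 4]]·[β₁, β₀]ᵀ = [491, 46]ᵀ.
Eliminating β₀: 4·(row 1) − 11·(row 2) gives 451·β₁ = 4·491 − 11·46 = 1458, so β₁ = 1458/451.
Then β₀ = (46 − 11·(1458/451))/4 = 107/41.

β₀ = 2.6098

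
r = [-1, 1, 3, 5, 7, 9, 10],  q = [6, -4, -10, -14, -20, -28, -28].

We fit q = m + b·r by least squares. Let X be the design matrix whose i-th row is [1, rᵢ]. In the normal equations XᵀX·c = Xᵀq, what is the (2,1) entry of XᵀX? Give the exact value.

Row 2 ↔ basis r, column 1 ↔ basis 1, so (XᵀX)_{2,1} = Σᵢ r = (-1)·(1) + (1)·(1) + (3)·(1) + (5)·(1) + (7)·(1) + (9)·(1) + (10)·(1) = 34.

34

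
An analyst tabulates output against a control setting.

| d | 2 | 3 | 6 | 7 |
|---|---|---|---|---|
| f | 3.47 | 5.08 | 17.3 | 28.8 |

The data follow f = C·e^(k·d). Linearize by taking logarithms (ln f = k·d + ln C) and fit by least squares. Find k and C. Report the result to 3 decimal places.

k = 0.419, C = 1.467

With ln fᵢ as the transformed response and dᵢ as the regressor:
AᵀA = [[98.0000, 18.0000]; [18.0000, 4]], rhs = [47.9911, 9.0805]ᵀ  (here Σd = 18.0000, Σ(d)² = 98.0000, Σln f = 9.0805, Σd·ln f = 47.9911).
Solving (det = 68.0000): k = 0.41933, ln C = 0.38314, so C = exp(0.38314) = 1.46689.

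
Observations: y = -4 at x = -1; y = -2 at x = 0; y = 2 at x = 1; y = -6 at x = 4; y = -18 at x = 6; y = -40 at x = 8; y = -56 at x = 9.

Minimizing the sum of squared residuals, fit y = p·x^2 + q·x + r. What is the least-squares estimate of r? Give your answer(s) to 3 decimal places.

r = -0.744

Entries of MᵀM: Σx^2·x^2 = 12211, Σx^2·x = 1521, Σx^2 = 199, Σx·x = 199, Σx = 27, Σ1 = 7.
And Σx^2·y = -7842, Σx·y = -950, Σy = -124.
Normal equations: [[12211, 1521, 199]; [1521, 199, 27]; [199, 27, 7]]·[p, q, r]ᵀ = [-7842, -950, -124]ᵀ.
Solving the 3×3 system (Gaussian elimination) gives p = -94643/94521, q = 93895/31507, r = -70306/94521.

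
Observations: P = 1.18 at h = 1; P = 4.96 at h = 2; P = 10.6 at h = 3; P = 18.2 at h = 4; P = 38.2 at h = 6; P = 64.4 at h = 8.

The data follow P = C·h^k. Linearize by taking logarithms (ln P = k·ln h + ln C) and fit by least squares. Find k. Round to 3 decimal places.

k = 1.916

With ln Pᵢ as the transformed response and ln hᵢ as the regressor:
Σln h = 7.0493, Σ(ln h)² = 11.1437, Σln P = 14.8371, Σln h·ln P = 22.9141.
Equations: 11.1437·k + 7.0493·ln C = 22.9141;  7.0493·k + 6·ln C = 14.8371.
Solving (det = 17.1702): k = 1.91575, ln C = 0.22209.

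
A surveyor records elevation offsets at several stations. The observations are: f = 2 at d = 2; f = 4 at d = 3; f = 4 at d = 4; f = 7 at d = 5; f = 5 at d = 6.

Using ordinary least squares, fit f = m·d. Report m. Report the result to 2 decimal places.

m = 1.08

Entries of MᵀM: Σd·d = 90.
For Mᵀf: Σd·f = 97.
Hence m = 97 / 90 ≈ 1.07778.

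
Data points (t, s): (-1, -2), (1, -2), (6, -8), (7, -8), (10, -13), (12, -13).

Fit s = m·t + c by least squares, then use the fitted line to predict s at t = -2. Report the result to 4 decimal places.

ŝ = -0.1524

Entries of MᵀM: Σt·t = 331, Σt = 35, Σ1 = 6.
And Σt·s = -390, Σs = -46.
So MᵀM·[m, c]ᵀ = Mᵀs: [[331, 35]; [35, 6]]·[m, c]ᵀ = [-390, -46]ᵀ.
Eliminating c: 6·(row 1) − 35·(row 2) gives 761·m = 6·(-390) − 35·(-46) = -730, so m = -730/761.
Then c = ((-46) − 35·(-730/761))/6 = -1576/761.
At t = -2: ŝ = (-730/761)·(-2) + (-1576/761)·(1) = -116/761.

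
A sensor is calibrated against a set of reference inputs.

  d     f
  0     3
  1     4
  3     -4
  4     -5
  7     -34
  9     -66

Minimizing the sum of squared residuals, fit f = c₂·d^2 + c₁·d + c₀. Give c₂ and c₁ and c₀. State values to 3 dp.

Compute the Gram sums: Σd^2·d^2 = 9300, Σd^2·d = 1164, Σd^2 = 156, Σd·d = 156, Σd = 24, Σ1 = 6.
For Xᵀf: Σd^2·f = -7124, Σd·f = -860, Σf = -102.
Normal equations: [[9300, 1164, 156]; [1164, 156, 24]; [156, 24, 6]]·[c₂, c₁, c₀]ᵀ = [-7124, -860, -102]ᵀ.
Solving the 3×3 system (Gaussian elimination) gives c₂ = -101/96, c₁ = 929/480, c₀ = 209/80.

c₂ = -1.052, c₁ = 1.935, c₀ = 2.613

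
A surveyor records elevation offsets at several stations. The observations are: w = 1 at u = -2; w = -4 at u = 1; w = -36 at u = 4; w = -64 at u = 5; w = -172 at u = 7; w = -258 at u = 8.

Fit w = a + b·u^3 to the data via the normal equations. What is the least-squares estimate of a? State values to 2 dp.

a = -3.11

Forming MᵀM = [[6, 1037]; [1037, 399579]] and Mᵀw = [-533, -201408]ᵀ gives MᵀM·[a, b]ᵀ = Mᵀw.
Eliminating b: 399579·(row 1) − 1037·(row 2) gives 1322105·a = 399579·(-533) − 1037·(-201408) = -4115511, so a = -4115511/1322105.
Then b = ((-201408) − 1037·(-4115511/1322105))/399579 = -655727/1322105.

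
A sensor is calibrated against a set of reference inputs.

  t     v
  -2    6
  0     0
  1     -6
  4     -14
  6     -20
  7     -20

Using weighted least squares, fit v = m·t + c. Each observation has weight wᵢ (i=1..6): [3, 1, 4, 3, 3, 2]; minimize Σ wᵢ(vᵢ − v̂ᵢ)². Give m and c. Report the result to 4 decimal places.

m = -3.0016, c = -1.3709

The normal system XᵀWX·[m, c]ᵀ = XᵀWv is [[270, 42]; [42, 16]]·[m, c]ᵀ = [-868, -148]ᵀ.
Eliminating c: 16·(row 1) − 42·(row 2) gives 2556·m = 16·(-868) − 42·(-148) = -7672, so m = -1918/639.
Then c = ((-148) − 42·(-1918/639))/16 = -292/213.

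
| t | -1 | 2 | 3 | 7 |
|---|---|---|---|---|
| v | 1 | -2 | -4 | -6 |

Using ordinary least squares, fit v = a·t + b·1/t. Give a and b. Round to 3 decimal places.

a = -0.911, b = -0.394

With design matrix A, AᵀA = [[63, 4]; [4, 2437/1764]] and Aᵀv = [-59, -88/21]ᵀ.
det = 63·(2437/1764) − 4² = 1989/28.
a = ((-59)·(2437/1764) − 4·(-88/21))/(1989/28) = -114215/125307; b = (63·(-88/21) − 4·(-59))/(1989/28) = -784/1989.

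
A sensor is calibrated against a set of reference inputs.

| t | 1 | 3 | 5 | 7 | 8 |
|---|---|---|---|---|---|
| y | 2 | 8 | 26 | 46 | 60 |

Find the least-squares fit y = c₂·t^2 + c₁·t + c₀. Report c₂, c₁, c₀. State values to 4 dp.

The normal equations are: 7204·c₂ + 1008·c₁ + 148·c₀ = 6818;  1008·c₂ + 148·c₁ + 24·c₀ = 958;  148·c₂ + 24·c₁ + 5·c₀ = 142.
Row-reducing yields c₂ = 2193/2522, c₁ = 1355/2522, c₀ = 8/97.

c₂ = 0.8695, c₁ = 0.5373, c₀ = 0.0825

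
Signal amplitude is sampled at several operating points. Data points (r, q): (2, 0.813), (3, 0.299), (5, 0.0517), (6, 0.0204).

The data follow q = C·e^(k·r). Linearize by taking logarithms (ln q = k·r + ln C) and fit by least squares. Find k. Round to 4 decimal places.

Linearized form: ln q = k·r + ln C. From the 4 transformed points,
Over the data: Σr = 16.0000, Σ(r)² = 74.0000, Σln q = -8.2689, Σr·ln q = -42.2008.
Normal system: [[74.0000, 16.0000]; [16.0000, 4]]·[k, ln C]ᵀ = [-42.2008, -8.2689]ᵀ.
Δ = 74.0000·4 − (16.0000)² = 40.0000; k = (-42.2008·4 − 16.0000·-8.2689)/40.0000 = -0.91254, ln C = (74.0000·-8.2689 − 16.0000·-42.2008)/40.0000 = 1.58294.

k = -0.9125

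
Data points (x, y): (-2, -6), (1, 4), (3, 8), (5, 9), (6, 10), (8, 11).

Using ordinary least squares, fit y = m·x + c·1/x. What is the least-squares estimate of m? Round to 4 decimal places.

m = 1.5142

Normal-equation sums: Σx·x = 139, Σx·1/x = 6, Σ1/x·1/x = 20801/14400.
And Σx·y = 233, Σ1/x·y = 1741/120.
Δ = 139·(20801/14400) − 6² = 2372939/14400.
m = (233·(20801/14400) − 6·(1741/120))/(2372939/14400) = 3593113/2372939; c = (139·(1741/120) − 6·233)/(2372939/14400) = 8908680/2372939.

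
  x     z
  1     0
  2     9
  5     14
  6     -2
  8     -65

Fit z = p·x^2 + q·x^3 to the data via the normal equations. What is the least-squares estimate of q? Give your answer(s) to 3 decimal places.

Forming MᵀM = [[6034, 43702]; [43702, 324490]] and Mᵀz = [-3846, -31890]ᵀ gives MᵀM·[p, q]ᵀ = Mᵀz.
Δ = 6034·324490 − 43702² = 48107856.
p = ((-3846)·324490 − 43702·(-31890))/48107856 = 3034755/1002247; q = (6034·(-31890) − 43702·(-3846))/48107856 = -507216/1002247.

q = -0.506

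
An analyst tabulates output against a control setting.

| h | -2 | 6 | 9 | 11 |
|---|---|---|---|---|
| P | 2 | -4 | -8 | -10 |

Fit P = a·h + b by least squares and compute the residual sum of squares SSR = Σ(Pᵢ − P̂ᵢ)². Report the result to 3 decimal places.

With design matrix M, MᵀM = [[242, 24]; [24, 4]] and MᵀP = [-210, -20]ᵀ.
Δ = 242·4 − 24² = 392.
a = ((-210)·4 − 24·(-20))/392 = -45/49; b = (242·(-20) − 24·(-210))/392 = 25/49.
Residuals: -17/49, 1, -12/49, -20/49; SSR = 66/49.

SSR = 1.347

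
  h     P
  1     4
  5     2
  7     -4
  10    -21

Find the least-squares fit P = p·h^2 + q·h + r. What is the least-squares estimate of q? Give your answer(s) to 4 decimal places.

q = 2.3626

Normal-equation sums: Σh^2·h^2 = 13027, Σh^2·h = 1469, Σh^2 = 175, Σh·h = 175, Σh = 23, Σ1 = 4.
And Σh^2·P = -2242, Σh·P = -224, ΣP = -19.
So XᵀX·[p, q, r]ᵀ = XᵀP: [[13027, 1469, 175]; [1469, 175, 23]; [175, 23, 4]]·[p, q, r]ᵀ = [-2242, -224, -19]ᵀ.
Solving the 3×3 system (Gaussian elimination) gives p = -801/1718, q = 4059/1718, r = 1772/859.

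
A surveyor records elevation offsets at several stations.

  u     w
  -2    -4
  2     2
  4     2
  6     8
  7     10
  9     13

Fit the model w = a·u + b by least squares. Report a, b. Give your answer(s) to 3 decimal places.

MᵀM·[a, b]ᵀ = Mᵀw reads: 190·a + 26·b = 255;  26·a + 6·b = 31.
(Σu·u = 190, Σu = 26, Σ1 = 6, Σu·w = 255, Σw = 31.)
det = 190·6 − 26² = 464.
a = (255·6 − 26·31)/464 = 181/116; b = (190·31 − 26·255)/464 = -185/116.

a = 1.560, b = -1.595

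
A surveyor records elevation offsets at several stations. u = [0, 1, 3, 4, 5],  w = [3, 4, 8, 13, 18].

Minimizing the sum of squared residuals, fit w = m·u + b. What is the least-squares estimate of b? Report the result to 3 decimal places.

From the data, Σu·u = 51, Σu = 13, Σ1 = 5.
Moment sums: Σu·w = 170, Σw = 46.
So XᵀX·[m, b]ᵀ = Xᵀw: [[51, 13]; [13, 5]]·[m, b]ᵀ = [170, 46]ᵀ.
Determinant 51·5 − 13² = 86.
m = (170·5 − 13·46)/86 = 126/43; b = (51·46 − 13·170)/86 = 68/43.

b = 1.581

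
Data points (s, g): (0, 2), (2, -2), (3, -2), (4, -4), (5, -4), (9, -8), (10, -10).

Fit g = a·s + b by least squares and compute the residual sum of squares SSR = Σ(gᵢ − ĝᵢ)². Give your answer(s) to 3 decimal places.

SSR = 2.885

Normal-equation sums: Σs·s = 235, Σs = 33, Σ1 = 7.
Right-hand side: Σs·g = -218, Σg = -28.
Normal equations: [[235, 33]; [33, 7]]·[a, b]ᵀ = [-218, -28]ᵀ.
Eliminating b: 7·(row 1) − 33·(row 2) gives 556·a = 7·(-218) − 33·(-28) = -602, so a = -301/278.
Then b = ((-28) − 33·(-301/278))/7 = 307/278.
Residuals: 249/278, -261/278, 20/139, -215/278, 43/139, 89/139, -77/278; SSR = 401/139.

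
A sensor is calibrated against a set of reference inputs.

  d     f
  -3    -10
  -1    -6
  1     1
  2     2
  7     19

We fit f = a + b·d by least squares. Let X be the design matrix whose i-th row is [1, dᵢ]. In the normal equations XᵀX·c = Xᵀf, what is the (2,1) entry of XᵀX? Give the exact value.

Row 2 ↔ basis d, column 1 ↔ basis 1, so (XᵀX)_{2,1} = Σᵢ d = (-3)·(1) + (-1)·(1) + (1)·(1) + (2)·(1) + (7)·(1) = 6.

6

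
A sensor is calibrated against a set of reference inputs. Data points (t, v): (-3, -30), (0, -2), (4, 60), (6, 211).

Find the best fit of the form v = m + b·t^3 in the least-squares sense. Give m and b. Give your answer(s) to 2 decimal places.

Entries of MᵀM: Σ1 = 4, Σt^3 = 253, Σt^3·t^3 = 51481.
And Σv = 239, Σt^3·v = 50226.
Δ = 4·51481 − 253² = 141915.
m = (239·51481 − 253·50226)/141915 = -403219/141915; b = (4·50226 − 253·239)/141915 = 140437/141915.

m = -2.84, b = 0.99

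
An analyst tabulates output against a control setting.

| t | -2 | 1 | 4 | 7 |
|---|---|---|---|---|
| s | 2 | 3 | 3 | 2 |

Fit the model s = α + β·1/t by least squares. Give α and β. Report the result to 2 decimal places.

α = 2.34, β = 0.71

AᵀA·[α, β]ᵀ = Aᵀs reads: 4·α + (25/28)·β = 10;  (25/28)·α + (1045/784)·β = 85/28.
(Σ1 = 4, Σ1/t = 25/28, Σ1/t·1/t = 1045/784, Σs = 10, Σ1/t·s = 85/28.)
Eliminating β: (1045/784)·(row 1) − (25/28)·(row 2) gives (3555/784)·α = (1045/784)·10 − (25/28)·(85/28) = 8325/784, so α = 185/79.
Then β = ((85/28) − (25/28)·(185/79))/(1045/784) = 56/79.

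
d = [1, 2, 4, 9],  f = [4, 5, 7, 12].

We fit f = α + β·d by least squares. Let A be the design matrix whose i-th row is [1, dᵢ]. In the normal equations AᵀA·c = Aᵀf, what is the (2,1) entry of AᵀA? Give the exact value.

16

Row 2 ↔ basis d, column 1 ↔ basis 1, so (AᵀA)_{2,1} = Σᵢ d = (1)·(1) + (2)·(1) + (4)·(1) + (9)·(1) = 16.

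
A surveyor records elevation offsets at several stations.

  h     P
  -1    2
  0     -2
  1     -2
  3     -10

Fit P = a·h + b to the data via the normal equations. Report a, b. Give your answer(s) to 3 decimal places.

XᵀX·[a, b]ᵀ = XᵀP reads: 11·a + 3·b = -34;  3·a + 4·b = -12.
Δ = 11·4 − 3² = 35.
a = ((-34)·4 − 3·(-12))/35 = -20/7; b = (11·(-12) − 3·(-34))/35 = -6/7.

a = -2.857, b = -0.857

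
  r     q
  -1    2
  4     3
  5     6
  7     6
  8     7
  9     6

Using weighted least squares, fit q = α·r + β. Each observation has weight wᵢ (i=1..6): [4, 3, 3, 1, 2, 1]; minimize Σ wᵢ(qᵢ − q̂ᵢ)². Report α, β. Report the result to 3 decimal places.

Setting ∂/∂α … = 0 gives: 385·α + 55·β = 326;  55·α + 14·β = 61.
Determinant 385·14 − 55² = 2365.
α = (326·14 − 55·61)/2365 = 1209/2365; β = (385·61 − 55·326)/2365 = 101/43.

α = 0.511, β = 2.349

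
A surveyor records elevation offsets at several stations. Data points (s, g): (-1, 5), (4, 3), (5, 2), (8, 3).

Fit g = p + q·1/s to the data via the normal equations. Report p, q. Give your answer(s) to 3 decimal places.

The normal equations are: 4·p + (-17/40)·q = 13;  (-17/40)·p + (1789/1600)·q = -139/40.
Eliminating q: (1789/1600)·(row 1) − (-17/40)·(row 2) gives (6867/1600)·p = (1789/1600)·13 − (-17/40)·(-139/40) = 10447/800, so p = 20894/6867.
Then q = ((-139/40) − (-17/40)·(20894/6867))/(1789/1600) = -13400/6867.

p = 3.043, q = -1.951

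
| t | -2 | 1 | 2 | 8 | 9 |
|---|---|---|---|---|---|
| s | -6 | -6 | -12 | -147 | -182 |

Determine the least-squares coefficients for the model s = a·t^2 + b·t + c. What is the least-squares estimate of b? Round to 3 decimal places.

b = -1.749

Setting ∂/∂a … = 0 gives: 10690·a + 1242·b + 154·c = -24228;  1242·a + 154·b + 18·c = -2832;  154·a + 18·b + 5·c = -353.
Row-reducing yields a = -73649/36038, b = -63021/36038, c = -24509/18019.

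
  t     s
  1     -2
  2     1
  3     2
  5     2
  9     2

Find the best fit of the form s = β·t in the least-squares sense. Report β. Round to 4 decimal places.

β = 0.2833

With design matrix X, XᵀX = [[120]] and Xᵀs = [34]ᵀ.
β = 34/120 = 0.283333.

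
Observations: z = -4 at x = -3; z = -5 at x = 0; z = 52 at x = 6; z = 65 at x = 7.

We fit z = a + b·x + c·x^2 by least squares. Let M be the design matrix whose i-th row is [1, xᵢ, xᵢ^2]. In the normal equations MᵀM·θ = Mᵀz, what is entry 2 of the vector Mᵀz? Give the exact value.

779

Entry 2 ↔ basis x, so (Mᵀz)_{2} = Σᵢ (x)·zᵢ = (-3)·(-4) + (0)·(-5) + (6)·(52) + (7)·(65) = 779.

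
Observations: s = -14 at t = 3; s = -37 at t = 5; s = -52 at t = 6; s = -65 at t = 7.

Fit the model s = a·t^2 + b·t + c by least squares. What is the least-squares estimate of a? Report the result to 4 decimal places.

a = -0.4773

The normal equations are: 4403·a + 711·b + 119·c = -6108;  711·a + 119·b + 21·c = -994;  119·a + 21·b + 4·c = -168.
(Σt^2·t^2 = 4403, Σt^2·t = 711, Σt^2 = 119, Σt·t = 119, Σt = 21, Σ1 = 4, Σt^2·s = -6108, Σt·s = -994, Σs = -168.)
Inverting the 3×3 Gram matrix, [a, b, c]ᵀ = [-21/44, -1781/220, 147/10]ᵀ.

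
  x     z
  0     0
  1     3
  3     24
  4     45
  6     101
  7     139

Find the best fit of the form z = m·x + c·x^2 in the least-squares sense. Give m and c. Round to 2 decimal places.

m = -0.50, c = 2.90

Sums needed: Σx·x = 111, Σx·x^2 = 651, Σx^2·x^2 = 4035.
Moment sums: Σx·z = 1834, Σx^2·z = 11386.
det = 111·4035 − 651² = 24084.
m = (1834·4035 − 651·11386)/24084 = -112/223; c = (111·11386 − 651·1834)/24084 = 1942/669.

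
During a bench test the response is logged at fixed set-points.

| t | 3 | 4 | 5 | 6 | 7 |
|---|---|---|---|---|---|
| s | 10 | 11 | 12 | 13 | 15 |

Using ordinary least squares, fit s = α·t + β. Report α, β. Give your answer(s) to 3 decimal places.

From the data, Σt·t = 135, Σt = 25, Σ1 = 5.
Moment sums: Σt·s = 317, Σs = 61.
Normal equations: [[135, 25]; [25, 5]]·[α, β]ᵀ = [317, 61]ᵀ.
Δ = 135·5 − 25² = 50.
α = (317·5 − 25·61)/50 = 6/5; β = (135·61 − 25·317)/50 = 31/5.

α = 1.200, β = 6.200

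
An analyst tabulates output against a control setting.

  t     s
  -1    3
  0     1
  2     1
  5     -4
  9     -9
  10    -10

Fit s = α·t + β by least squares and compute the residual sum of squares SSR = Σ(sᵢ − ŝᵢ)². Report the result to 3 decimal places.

SSR = 3.027

From the data, Σt·t = 211, Σt = 25, Σ1 = 6.
Moment sums: Σt·s = -202, Σs = -18.
So AᵀA·[α, β]ᵀ = Aᵀs: [[211, 25]; [25, 6]]·[α, β]ᵀ = [-202, -18]ᵀ.
Δ = 211·6 − 25² = 641.
α = ((-202)·6 − 25·(-18))/641 = -762/641; β = (211·(-18) − 25·(-202))/641 = 1252/641.
Residuals: -91/641, -611/641, 913/641, -6/641, -163/641, -42/641; SSR = 1940/641.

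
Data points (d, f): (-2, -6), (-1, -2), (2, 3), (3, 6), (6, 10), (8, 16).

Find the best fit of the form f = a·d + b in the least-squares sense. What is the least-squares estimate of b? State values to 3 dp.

b = -0.951

The normal equations are: 118·a + 16·b = 226;  16·a + 6·b = 27.
(Σd·d = 118, Σd = 16, Σ1 = 6, Σd·f = 226, Σf = 27.)
Eliminating b: 6·(row 1) − 16·(row 2) gives 452·a = 6·226 − 16·27 = 924, so a = 231/113.
Then b = (27 − 16·(231/113))/6 = -215/226.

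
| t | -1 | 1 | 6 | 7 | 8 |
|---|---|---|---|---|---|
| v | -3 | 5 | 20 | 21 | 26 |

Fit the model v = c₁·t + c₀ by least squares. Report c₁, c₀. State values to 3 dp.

c₁ = 3.076, c₀ = 0.879

The normal equations are: 151·c₁ + 21·c₀ = 483;  21·c₁ + 5·c₀ = 69.
(Σt·t = 151, Σt = 21, Σ1 = 5, Σt·v = 483, Σv = 69.)
Eliminating c₀: 5·(row 1) − 21·(row 2) gives 314·c₁ = 5·483 − 21·69 = 966, so c₁ = 483/157.
Then c₀ = (69 − 21·(483/157))/5 = 138/157.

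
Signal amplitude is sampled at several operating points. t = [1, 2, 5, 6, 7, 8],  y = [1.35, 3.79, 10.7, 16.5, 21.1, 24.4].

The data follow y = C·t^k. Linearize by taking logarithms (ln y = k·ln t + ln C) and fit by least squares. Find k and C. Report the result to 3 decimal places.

k = 1.374, C = 1.370

Taking logs, ln y = k·ln t + ln C, so regress ln y on ln t.
Sums: Σln t = 8.1197, Σ(ln t)² = 14.3918, Σln y = 13.0499, Σln t·ln y = 22.3378.
Normal system: [[14.3918, 8.1197]; [8.1197, 6]]·[k, ln C]ᵀ = [22.3378, 13.0499]ᵀ.
Slope k = (n·Σln t·ln y − Σln t·Σln y)/(n·Σ(ln t)² − (Σln t)²) = (6·22.3378 − 8.1197·13.0499)/20.4213 = 1.37432; ln C = (Σln y − k·Σln t)/n = 0.31515, so C = exp(0.31515) = 1.37046.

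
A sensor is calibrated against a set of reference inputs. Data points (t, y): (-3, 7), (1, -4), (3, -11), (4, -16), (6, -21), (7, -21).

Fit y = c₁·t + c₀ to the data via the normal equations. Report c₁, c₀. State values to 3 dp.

The normal system XᵀX·[c₁, c₀]ᵀ = Xᵀy is [[120, 18]; [18, 6]]·[c₁, c₀]ᵀ = [-395, -66]ᵀ.
Δ = 120·6 − 18² = 396.
c₁ = ((-395)·6 − 18·(-66))/396 = -197/66; c₀ = (120·(-66) − 18·(-395))/396 = -45/22.

c₁ = -2.985, c₀ = -2.045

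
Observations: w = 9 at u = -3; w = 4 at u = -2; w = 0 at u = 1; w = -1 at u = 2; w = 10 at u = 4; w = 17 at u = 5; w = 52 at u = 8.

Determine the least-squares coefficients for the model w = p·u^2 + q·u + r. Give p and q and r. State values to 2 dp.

Compute the Gram sums: Σu^2·u^2 = 5091, Σu^2·u = 675, Σu^2 = 123, Σu·u = 123, Σu = 15, Σ1 = 7.
And Σu^2·w = 4006, Σu·w = 504, Σw = 91.
Normal equations: [[5091, 675, 123]; [675, 123, 15]; [123, 15, 7]]·[p, q, r]ᵀ = [4006, 504, 91]ᵀ.
Inverting the 3×3 Gram matrix, [p, q, r]ᵀ = [53411/56532, -16533/18844, -8109/4711]ᵀ.

p = 0.94, q = -0.88, r = -1.72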